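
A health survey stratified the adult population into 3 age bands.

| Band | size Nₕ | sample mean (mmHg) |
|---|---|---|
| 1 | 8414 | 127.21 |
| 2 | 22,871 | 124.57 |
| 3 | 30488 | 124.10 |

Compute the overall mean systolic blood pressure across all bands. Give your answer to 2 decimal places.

N = 61773; weights Wₕ = Nₕ/N = (0.1362, 0.3702, 0.4935).
x̄_st = Σ Wₕ·x̄ₕ = 0.1362·127.21 + 0.3702·124.57 + 0.4935·124.10 ≈ 124.6976...
→ 124.70.

124.70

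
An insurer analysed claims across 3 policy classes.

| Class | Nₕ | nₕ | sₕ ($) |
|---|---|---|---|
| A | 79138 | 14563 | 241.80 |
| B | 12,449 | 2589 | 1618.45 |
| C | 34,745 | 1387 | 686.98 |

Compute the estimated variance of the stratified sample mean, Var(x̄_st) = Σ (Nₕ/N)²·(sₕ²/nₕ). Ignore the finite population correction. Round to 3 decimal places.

N = 126332. Term for each stratum: Wₕ²sₕ²/nₕ.
Var(x̄_st) = 1.575452 + 9.824461 + 25.737693 = 37.137605 → 37.138.

37.138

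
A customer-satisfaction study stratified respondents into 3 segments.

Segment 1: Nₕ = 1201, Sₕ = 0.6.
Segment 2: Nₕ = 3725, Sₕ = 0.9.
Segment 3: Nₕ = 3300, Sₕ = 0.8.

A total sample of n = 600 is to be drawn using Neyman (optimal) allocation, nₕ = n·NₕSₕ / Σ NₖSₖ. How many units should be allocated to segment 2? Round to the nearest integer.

300

Σ NₕSₕ = 1201·0.6 + 3725·0.9 + 3300·0.8 = 6713.1.
Share for 2: 3352.5/6713.1 = 0.49940.
n_2 = 600 × 0.49940 = 299.638... → 300.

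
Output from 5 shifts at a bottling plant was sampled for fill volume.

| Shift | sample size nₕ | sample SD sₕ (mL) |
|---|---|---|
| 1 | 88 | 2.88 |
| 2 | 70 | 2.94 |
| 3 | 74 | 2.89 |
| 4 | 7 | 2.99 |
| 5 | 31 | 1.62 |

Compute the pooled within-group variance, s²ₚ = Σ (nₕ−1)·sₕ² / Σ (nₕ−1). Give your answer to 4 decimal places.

7.7740

1: (88−1)·2.88² = 87·8.2944 = 721.6128
2: (70−1)·2.94² = 69·8.6436 = 596.4084
3: (74−1)·2.89² = 73·8.3521 = 609.7033
4: (7−1)·2.99² = 6·8.9401 = 53.6406
5: (31−1)·1.62² = 30·2.6244 = 78.732
Numerator = 2060.0971; denominator = Σ(nₕ−1) = 265.
s²ₚ = 2060.0971/265 = 7.773951... → 7.7740.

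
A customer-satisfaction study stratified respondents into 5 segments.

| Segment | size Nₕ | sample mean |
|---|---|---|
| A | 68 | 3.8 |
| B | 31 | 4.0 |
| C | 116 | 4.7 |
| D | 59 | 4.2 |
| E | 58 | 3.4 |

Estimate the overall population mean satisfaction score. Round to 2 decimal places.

x̄_st = (Σ Nₕx̄ₕ) / (Σ Nₕ) = (68·3.8 + 31·4.0 + 116·4.7 + 59·4.2 + 58·3.4) / 332
= 1372.6 / 332 = 4.1343... → 4.13.

4.13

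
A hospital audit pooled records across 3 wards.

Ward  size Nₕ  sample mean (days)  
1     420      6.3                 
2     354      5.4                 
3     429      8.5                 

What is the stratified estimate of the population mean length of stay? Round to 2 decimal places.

6.82

x̄_st = (Σ Nₕx̄ₕ) / (Σ Nₕ) = (420·6.3 + 354·5.4 + 429·8.5) / 1203
= 8204.1 / 1203 = 6.8197... → 6.82.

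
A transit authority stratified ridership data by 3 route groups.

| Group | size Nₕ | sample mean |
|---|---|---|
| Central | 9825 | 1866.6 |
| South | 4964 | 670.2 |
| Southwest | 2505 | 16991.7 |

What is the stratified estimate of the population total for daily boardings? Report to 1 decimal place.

Estimate total by summing Nₕ·x̄ₕ over strata.
9825·1866.6 + 4964·670.2 + 2505·16991.7 = 18339345 + 3326872.8 + 42564208.5 = 64230426.3.

64230426.3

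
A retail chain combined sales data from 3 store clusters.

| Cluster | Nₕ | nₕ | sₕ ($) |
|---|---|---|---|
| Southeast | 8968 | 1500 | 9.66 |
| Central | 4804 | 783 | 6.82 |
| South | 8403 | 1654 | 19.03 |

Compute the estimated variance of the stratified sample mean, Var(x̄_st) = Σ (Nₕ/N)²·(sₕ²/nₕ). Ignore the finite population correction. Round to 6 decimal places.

N = 22175. Term for each stratum: Wₕ²sₕ²/nₕ.
Var(x̄_st) = 0.010174825 + 0.002787955 + 0.031440073 = 0.044402852 → 0.044403.

0.044403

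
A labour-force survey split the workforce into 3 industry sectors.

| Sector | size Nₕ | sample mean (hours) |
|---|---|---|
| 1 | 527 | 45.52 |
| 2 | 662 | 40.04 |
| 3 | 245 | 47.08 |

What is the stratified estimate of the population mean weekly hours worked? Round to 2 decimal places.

43.26

N = 1434; weights Wₕ = Nₕ/N = (0.3675, 0.4616, 0.1709).
x̄_st = Σ Wₕ·x̄ₕ = 0.3675·45.52 + 0.4616·40.04 + 0.1709·47.08 ≈ 43.2567...
→ 43.26.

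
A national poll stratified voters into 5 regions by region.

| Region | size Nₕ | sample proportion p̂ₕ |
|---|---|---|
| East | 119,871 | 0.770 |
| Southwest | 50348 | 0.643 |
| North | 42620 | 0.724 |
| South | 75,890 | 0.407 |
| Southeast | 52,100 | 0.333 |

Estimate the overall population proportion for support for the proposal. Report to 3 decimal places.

N = 119871 + 50348 + 42620 + 75890 + 52100 = 340829.
Overall proportion = Σ (Nₕ/N)·p̂ₕ.
Σ Nₕp̂ₕ = 92300.67 + 32373.764 + 30856.88 + 30887.23 + 17349.3 = 203767.844.
203767.844 / 340829 = 0.59786... → 0.598.

0.598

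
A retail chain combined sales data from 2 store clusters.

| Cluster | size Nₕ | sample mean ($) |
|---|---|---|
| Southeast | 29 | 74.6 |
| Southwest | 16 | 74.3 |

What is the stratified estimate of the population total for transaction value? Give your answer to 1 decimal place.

Southeast: 29·74.6 = 2163.4
Southwest: 16·74.3 = 1188.8
τ̂ = Σ Nₕx̄ₕ = 3352.2.

3352.2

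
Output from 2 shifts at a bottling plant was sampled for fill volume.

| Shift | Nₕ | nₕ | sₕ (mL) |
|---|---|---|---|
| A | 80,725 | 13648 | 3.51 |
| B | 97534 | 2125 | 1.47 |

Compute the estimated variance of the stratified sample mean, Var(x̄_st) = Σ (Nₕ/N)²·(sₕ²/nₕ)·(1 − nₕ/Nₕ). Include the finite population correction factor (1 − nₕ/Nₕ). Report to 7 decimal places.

0.0004516

N = 178259; Wₕ = Nₕ/N.
shift A: (80725/178259)²·3.51²/13648·(1 − 13648/80725) = 0.0001538240
shift B: (97534/178259)²·1.47²/2125·(1 − 2125/97534) = 0.0002977955
Sum = 0.0004516195 → 0.0004516.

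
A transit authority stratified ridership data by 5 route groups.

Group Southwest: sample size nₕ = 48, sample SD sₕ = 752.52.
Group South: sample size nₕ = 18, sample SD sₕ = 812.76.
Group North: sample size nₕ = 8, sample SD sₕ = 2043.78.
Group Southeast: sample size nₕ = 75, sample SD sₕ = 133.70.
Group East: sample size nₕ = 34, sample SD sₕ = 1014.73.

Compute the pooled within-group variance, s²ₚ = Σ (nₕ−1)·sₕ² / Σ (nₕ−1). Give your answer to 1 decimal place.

Degrees of freedom: 47 + 17 + 7 + 74 + 33 = 178.
Σ(nₕ−1)sₕ² = 47·566286.3504 + 17·660578.8176 + 7·4177036.6884 + 74·17875.69 + 33·1029676.9729 = 102386696.3525.
s²ₚ = 102386696.3525 / 178 = 575206.159... → 575206.2.

575206.2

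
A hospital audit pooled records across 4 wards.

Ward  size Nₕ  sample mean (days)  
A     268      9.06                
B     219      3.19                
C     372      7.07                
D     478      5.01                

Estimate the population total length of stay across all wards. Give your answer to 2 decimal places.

Estimate total by summing Nₕ·x̄ₕ over strata.
268·9.06 + 219·3.19 + 372·7.07 + 478·5.01 = 2428.08 + 698.61 + 2630.04 + 2394.78 = 8151.51.

8151.51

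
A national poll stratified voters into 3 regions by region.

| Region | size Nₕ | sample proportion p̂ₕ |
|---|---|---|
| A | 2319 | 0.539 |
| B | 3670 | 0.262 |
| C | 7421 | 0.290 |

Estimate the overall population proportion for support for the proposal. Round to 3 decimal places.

N = 2319 + 3670 + 7421 = 13410.
Overall proportion = Σ (Nₕ/N)·p̂ₕ.
Σ Nₕp̂ₕ = 1249.941 + 961.54 + 2152.09 = 4363.571.
4363.571 / 13410 = 0.32540... → 0.325.

0.325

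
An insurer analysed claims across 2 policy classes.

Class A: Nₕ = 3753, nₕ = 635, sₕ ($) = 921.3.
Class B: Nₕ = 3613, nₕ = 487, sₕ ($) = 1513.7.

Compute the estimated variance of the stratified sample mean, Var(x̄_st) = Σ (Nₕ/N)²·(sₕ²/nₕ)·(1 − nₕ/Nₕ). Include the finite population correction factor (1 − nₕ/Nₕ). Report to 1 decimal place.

N = 7366; Wₕ = Nₕ/N.
class A: (3753/7366)²·921.3²/635·(1 − 635/3753) = 288.2834
class B: (3613/7366)²·1513.7²/487·(1 − 487/3613) = 979.3641
Sum = 1267.6475 → 1267.6.

1267.6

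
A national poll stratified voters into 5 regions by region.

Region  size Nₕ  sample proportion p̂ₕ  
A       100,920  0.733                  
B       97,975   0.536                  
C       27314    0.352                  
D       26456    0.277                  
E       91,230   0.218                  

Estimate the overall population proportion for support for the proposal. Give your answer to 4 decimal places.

Wₕ = Nₕ/N with N = 343895: 0.2935, 0.2849, 0.0794, 0.0769, 0.2653.
p̂_st = 0.2935·0.733 + 0.2849·0.536 + 0.0794·0.352 + 0.0769·0.277 + 0.2653·0.218 ≈ 0.474912... → 0.4749.

0.4749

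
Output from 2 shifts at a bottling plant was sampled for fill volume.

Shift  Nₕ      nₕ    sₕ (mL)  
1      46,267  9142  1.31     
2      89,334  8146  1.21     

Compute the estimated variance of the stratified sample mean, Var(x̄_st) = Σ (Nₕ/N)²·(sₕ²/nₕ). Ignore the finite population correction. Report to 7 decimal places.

0.0000999

N = 135601. Term for each stratum: Wₕ²sₕ²/nₕ.
Var(x̄_st) = 0.0000218534 + 0.0000780071 = 0.0000998605 → 0.0000999.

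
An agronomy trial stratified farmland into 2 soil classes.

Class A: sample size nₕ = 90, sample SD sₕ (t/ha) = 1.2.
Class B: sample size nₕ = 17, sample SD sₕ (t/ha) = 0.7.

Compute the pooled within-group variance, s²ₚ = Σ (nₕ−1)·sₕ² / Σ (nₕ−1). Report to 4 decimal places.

Degrees of freedom: 89 + 16 = 105.
Σ(nₕ−1)sₕ² = 89·1.44 + 16·0.49 = 136.
s²ₚ = 136 / 105 = 1.295238... → 1.2952.

1.2952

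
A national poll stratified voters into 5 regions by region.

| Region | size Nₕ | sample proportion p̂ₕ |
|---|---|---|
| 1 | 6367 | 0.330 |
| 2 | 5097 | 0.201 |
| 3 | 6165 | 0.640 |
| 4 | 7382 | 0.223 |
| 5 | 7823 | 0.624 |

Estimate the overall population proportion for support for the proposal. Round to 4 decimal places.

0.4142

N = 6367 + 5097 + 6165 + 7382 + 7823 = 32834.
Overall proportion = Σ (Nₕ/N)·p̂ₕ.
Σ Nₕp̂ₕ = 2101.11 + 1024.497 + 3945.6 + 1646.186 + 4881.552 = 13598.945.
13598.945 / 32834 = 0.414173... → 0.4142.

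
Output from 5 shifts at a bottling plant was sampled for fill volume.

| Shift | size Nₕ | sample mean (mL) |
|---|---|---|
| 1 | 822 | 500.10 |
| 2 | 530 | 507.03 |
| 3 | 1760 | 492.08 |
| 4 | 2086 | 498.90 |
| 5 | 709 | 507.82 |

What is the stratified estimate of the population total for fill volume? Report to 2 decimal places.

1: 822·500.10 = 411082.2
2: 530·507.03 = 268725.9
3: 1760·492.08 = 866060.8
4: 2086·498.90 = 1040705.4
5: 709·507.82 = 360044.38
τ̂ = Σ Nₕx̄ₕ = 2946618.68.

2946618.68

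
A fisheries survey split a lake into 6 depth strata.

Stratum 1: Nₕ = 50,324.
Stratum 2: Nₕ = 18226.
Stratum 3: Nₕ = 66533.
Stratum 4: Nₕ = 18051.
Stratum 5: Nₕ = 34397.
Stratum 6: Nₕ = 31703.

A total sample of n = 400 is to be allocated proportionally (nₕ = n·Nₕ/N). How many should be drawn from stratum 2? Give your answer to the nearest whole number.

N = 50324 + 18226 + 66533 + 18051 + 34397 + 31703 = 219234.
n_2 = 400·18226/219234 = 33.254... → 33.

33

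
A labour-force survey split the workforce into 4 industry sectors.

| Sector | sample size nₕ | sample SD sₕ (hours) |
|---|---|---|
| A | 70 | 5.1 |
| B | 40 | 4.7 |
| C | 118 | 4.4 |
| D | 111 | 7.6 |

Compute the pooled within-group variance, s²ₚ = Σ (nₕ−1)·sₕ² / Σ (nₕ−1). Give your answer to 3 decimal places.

33.656

Degrees of freedom: 69 + 39 + 117 + 110 = 335.
Σ(nₕ−1)sₕ² = 69·26.01 + 39·22.09 + 117·19.36 + 110·57.76 = 11274.92.
s²ₚ = 11274.92 / 335 = 33.65648... → 33.656.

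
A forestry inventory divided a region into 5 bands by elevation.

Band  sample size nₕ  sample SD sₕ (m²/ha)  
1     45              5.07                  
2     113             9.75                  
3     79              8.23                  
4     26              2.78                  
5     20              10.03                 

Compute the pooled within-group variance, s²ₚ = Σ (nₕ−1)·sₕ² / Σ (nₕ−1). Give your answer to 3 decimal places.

68.942

1: (45−1)·5.07² = 44·25.7049 = 1131.0156
2: (113−1)·9.75² = 112·95.0625 = 10647
3: (79−1)·8.23² = 78·67.7329 = 5283.1662
4: (26−1)·2.78² = 25·7.7284 = 193.21
5: (20−1)·10.03² = 19·100.6009 = 1911.4171
Numerator = 19165.8089; denominator = Σ(nₕ−1) = 278.
s²ₚ = 19165.8089/278 = 68.94176... → 68.942.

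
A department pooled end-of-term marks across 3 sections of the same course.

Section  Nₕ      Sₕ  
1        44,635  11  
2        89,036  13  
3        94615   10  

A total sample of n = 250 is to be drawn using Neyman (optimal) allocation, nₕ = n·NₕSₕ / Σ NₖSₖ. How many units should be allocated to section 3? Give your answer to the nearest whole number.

91

1: NₕSₕ = 44635·11 = 490985
2: NₕSₕ = 89036·13 = 1157468
3: NₕSₕ = 94615·10 = 946150
Σ NₕSₕ = 2594603.
n_3 = 250·946150/2594603 = 91.165... → 91.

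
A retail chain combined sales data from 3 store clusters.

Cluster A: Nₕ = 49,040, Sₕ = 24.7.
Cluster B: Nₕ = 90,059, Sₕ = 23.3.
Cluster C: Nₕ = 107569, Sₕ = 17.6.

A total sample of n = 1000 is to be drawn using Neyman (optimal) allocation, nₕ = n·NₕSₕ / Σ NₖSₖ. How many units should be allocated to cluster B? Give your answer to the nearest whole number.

403

A: NₕSₕ = 49040·24.7 = 1211288
B: NₕSₕ = 90059·23.3 = 2098374.7
C: NₕSₕ = 107569·17.6 = 1893214.4
Σ NₕSₕ = 5202877.1.
n_B = 1000·2098374.7/5202877.1 = 403.310... → 403.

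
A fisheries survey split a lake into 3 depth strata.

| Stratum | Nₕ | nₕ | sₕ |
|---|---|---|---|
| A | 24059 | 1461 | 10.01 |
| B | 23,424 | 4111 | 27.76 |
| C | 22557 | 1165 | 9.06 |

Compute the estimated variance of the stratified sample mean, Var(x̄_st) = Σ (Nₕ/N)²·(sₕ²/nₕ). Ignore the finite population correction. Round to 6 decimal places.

0.036367

N = 70040; Wₕ = Nₕ/N.
stratum A: (24059/70040)²·10.01²/1461 = 0.008092465
stratum B: (23424/70040)²·27.76²/4111 = 0.020966276
stratum C: (22557/70040)²·9.06²/1165 = 0.007308039
Sum = 0.036366780 → 0.036367.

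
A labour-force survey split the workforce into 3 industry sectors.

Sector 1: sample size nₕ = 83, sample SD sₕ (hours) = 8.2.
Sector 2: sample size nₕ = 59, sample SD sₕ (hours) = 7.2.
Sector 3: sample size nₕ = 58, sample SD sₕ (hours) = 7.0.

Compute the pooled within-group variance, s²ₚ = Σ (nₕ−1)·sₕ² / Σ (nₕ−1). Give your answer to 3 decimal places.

57.428

1: (83−1)·8.2² = 82·67.24 = 5513.68
2: (59−1)·7.2² = 58·51.84 = 3006.72
3: (58−1)·7.0² = 57·49 = 2793
Numerator = 11313.4; denominator = Σ(nₕ−1) = 197.
s²ₚ = 11313.4/197 = 57.42843... → 57.428.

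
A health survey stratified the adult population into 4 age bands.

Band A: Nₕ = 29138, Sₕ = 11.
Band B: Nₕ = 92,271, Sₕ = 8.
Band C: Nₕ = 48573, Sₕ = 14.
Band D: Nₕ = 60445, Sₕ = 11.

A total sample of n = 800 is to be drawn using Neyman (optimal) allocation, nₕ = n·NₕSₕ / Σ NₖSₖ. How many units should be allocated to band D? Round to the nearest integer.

A: NₕSₕ = 29138·11 = 320518
B: NₕSₕ = 92271·8 = 738168
C: NₕSₕ = 48573·14 = 680022
D: NₕSₕ = 60445·11 = 664895
Σ NₕSₕ = 2403603.
n_D = 800·664895/2403603 = 221.299... → 221.

221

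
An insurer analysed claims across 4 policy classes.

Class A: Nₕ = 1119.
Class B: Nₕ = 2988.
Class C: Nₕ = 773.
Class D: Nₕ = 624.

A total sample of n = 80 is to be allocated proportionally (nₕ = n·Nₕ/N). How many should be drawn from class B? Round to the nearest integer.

N = 1119 + 2988 + 773 + 624 = 5504.
n_B = 80·2988/5504 = 43.430... → 43.

43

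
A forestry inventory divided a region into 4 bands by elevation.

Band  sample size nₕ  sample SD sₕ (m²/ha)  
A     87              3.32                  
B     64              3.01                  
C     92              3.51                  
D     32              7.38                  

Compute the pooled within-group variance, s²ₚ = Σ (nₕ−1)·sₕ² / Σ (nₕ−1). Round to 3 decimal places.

15.971

A: (87−1)·3.32² = 86·11.0224 = 947.9264
B: (64−1)·3.01² = 63·9.0601 = 570.7863
C: (92−1)·3.51² = 91·12.3201 = 1121.1291
D: (32−1)·7.38² = 31·54.4644 = 1688.3964
Numerator = 4328.2382; denominator = Σ(nₕ−1) = 271.
s²ₚ = 4328.2382/271 = 15.97136... → 15.971.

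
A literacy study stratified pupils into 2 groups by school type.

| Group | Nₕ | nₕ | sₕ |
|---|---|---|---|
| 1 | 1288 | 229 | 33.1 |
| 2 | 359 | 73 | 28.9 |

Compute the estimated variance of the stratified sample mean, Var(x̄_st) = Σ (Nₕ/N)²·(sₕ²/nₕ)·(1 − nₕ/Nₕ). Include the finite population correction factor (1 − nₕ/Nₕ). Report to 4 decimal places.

N = 1647. Term for each stratum: Wₕ²sₕ²/nₕ·(1−nₕ/Nₕ).
Var(x̄_st) = 2.4057203 + 0.4330580 = 2.8387783 → 2.8388.

2.8388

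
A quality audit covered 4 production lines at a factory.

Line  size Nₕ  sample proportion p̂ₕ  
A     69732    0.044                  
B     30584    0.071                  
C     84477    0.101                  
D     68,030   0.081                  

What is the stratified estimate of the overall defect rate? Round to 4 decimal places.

0.0763

N = 69732 + 30584 + 84477 + 68030 = 252823.
Overall proportion = Σ (Nₕ/N)·p̂ₕ.
Σ Nₕp̂ₕ = 3068.208 + 2171.464 + 8532.177 + 5510.43 = 19282.279.
19282.279 / 252823 = 0.076268... → 0.0763.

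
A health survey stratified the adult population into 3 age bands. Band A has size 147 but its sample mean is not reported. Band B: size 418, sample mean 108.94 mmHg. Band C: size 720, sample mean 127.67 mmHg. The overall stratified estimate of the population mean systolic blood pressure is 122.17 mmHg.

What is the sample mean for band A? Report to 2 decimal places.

Σ Nₕx̄ₕ = N·μ, so 147·x̄_A = 1285·122.17 − (418·108.94 + 720·127.67).
= 156988.45 − 137459.32 = 19529.13.
x̄_A = 19529.13 / 147 = 132.8512... → 132.85.

132.85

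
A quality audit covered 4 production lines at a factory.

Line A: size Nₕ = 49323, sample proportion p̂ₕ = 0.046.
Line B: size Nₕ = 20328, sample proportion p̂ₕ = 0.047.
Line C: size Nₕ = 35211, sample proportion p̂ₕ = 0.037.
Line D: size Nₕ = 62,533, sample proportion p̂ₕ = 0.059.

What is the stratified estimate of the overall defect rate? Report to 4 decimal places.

0.0491

N = 49323 + 20328 + 35211 + 62533 = 167395.
Overall proportion = Σ (Nₕ/N)·p̂ₕ.
Σ Nₕp̂ₕ = 2268.858 + 955.416 + 1302.807 + 3689.447 = 8216.528.
8216.528 / 167395 = 0.049085... → 0.0491.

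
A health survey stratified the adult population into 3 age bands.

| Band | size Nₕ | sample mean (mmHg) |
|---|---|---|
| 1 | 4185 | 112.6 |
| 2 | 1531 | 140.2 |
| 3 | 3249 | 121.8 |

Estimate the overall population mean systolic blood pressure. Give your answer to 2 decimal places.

x̄_st = (Σ Nₕx̄ₕ) / (Σ Nₕ) = (4185·112.6 + 1531·140.2 + 3249·121.8) / 8965
= 1081605.4 / 8965 = 120.6476... → 120.65.

120.65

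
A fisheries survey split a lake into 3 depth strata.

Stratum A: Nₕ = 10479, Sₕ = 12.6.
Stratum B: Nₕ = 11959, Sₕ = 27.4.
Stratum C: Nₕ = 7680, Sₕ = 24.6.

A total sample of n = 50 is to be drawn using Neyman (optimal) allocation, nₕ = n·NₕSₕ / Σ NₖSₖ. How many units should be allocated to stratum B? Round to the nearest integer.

A: NₕSₕ = 10479·12.6 = 132035.4
B: NₕSₕ = 11959·27.4 = 327676.6
C: NₕSₕ = 7680·24.6 = 188928
Σ NₕSₕ = 648640.
n_B = 50·327676.6/648640 = 25.259... → 25.

25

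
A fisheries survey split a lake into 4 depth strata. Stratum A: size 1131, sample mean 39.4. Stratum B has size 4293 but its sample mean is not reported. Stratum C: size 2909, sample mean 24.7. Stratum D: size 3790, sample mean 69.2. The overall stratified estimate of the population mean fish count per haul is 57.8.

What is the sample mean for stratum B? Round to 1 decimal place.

Σ Nₕx̄ₕ = N·μ, so 4293·x̄_B = 12123·57.8 − (1131·39.4 + 2909·24.7 + 3790·69.2).
= 700709.4 − 378681.7 = 322027.7.
x̄_B = 322027.7 / 4293 = 75.012... → 75.0.

75.0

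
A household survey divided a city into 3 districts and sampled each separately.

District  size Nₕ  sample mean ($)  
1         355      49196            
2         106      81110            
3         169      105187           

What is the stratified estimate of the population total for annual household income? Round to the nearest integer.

43838843

Estimate total by summing Nₕ·x̄ₕ over strata.
355·49196 + 106·81110 + 169·105187 = 17464580 + 8597660 + 17776603 = 43838843.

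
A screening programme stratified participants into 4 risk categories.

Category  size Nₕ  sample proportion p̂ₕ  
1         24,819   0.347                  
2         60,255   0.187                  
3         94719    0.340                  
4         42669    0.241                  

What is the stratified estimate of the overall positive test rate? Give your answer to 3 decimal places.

N = 24819 + 60255 + 94719 + 42669 = 222462.
Overall proportion = Σ (Nₕ/N)·p̂ₕ.
Σ Nₕp̂ₕ = 8612.193 + 11267.685 + 32204.46 + 10283.229 = 62367.567.
62367.567 / 222462 = 0.28035... → 0.280.

0.280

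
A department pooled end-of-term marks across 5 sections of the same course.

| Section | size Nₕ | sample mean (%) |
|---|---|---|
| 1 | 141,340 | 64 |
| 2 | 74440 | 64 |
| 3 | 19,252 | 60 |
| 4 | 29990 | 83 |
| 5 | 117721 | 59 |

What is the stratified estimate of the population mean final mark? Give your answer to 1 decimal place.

x̄_st = (Σ Nₕx̄ₕ) / (Σ Nₕ) = (141340·64 + 74440·64 + 19252·60 + 29990·83 + 117721·59) / 382743
= 24399749 / 382743 = 63.750... → 63.7.

63.7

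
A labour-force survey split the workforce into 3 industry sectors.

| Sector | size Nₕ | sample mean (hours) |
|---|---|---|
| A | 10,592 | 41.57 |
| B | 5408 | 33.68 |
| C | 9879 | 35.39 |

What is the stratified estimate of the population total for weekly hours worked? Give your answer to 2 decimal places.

A: 10592·41.57 = 440309.44
B: 5408·33.68 = 182141.44
C: 9879·35.39 = 349617.81
τ̂ = Σ Nₕx̄ₕ = 972068.69.

972068.69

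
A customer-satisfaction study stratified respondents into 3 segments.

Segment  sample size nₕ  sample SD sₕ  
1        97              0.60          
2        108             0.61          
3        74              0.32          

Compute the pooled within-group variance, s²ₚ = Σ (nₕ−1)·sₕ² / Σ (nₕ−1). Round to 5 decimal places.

0.29656

1: (97−1)·0.60² = 96·0.36 = 34.56
2: (108−1)·0.61² = 107·0.3721 = 39.8147
3: (74−1)·0.32² = 73·0.1024 = 7.4752
Numerator = 81.8499; denominator = Σ(nₕ−1) = 276.
s²ₚ = 81.8499/276 = 0.2965576... → 0.29656.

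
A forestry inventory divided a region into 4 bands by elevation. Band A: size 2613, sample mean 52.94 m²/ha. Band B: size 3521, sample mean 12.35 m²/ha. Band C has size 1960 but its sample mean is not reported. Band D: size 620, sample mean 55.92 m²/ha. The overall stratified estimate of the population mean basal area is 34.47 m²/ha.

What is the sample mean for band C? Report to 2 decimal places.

42.80

N = 2613 + 3521 + 1960 + 620 = 8714.
Overall total = μ·N = 34.47·8714 = 300371.58.
Subtract the known strata: 2613·52.94 + 3521·12.35 + 620·55.92 = 216486.97.
Remaining total for band C: 300371.58 − 216486.97 = 83884.61.
Divide by its size: 83884.61 / 1960 = 42.7983... → 42.80.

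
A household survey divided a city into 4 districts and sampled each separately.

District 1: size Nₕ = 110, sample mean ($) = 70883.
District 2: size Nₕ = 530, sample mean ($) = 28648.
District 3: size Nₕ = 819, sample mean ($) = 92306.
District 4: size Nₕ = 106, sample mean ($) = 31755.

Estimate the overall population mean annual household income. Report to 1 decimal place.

65140.7

N = 1565; weights Wₕ = Nₕ/N = (0.0703, 0.3387, 0.5233, 0.0677).
x̄_st = Σ Wₕ·x̄ₕ = 0.0703·70883 + 0.3387·28648 + 0.5233·92306 + 0.0677·31755 ≈ 65140.712...
→ 65140.7.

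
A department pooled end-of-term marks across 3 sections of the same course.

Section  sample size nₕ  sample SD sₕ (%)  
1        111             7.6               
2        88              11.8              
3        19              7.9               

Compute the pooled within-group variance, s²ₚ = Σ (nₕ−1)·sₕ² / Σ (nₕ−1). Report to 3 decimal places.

1: (111−1)·7.6² = 110·57.76 = 6353.6
2: (88−1)·11.8² = 87·139.24 = 12113.88
3: (19−1)·7.9² = 18·62.41 = 1123.38
Numerator = 19590.86; denominator = Σ(nₕ−1) = 215.
s²ₚ = 19590.86/215 = 91.12028... → 91.120.

91.120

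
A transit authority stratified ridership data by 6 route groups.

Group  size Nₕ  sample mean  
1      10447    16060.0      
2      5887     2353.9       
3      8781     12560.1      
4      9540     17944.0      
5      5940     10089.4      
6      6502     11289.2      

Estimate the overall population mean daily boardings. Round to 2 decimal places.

N = 10447 + 5887 + 8781 + 9540 + 5940 + 6502 = 47097.
The stratified mean weights each stratum mean by its population share Nₕ/N.
Σ Nₕx̄ₕ = 10447·16060.0 + 5887·2353.9 + 8781·12560.1 + 9540·17944.0 + 5940·10089.4 + 6502·11289.2 = 167778820 + 13857409.3 + 110290238.1 + 171185760 + 59931036 + 73402378.4 = 596445641.8.
Divide by N: 596445641.8 / 47097 = 12664.1961... → 12664.20.

12664.20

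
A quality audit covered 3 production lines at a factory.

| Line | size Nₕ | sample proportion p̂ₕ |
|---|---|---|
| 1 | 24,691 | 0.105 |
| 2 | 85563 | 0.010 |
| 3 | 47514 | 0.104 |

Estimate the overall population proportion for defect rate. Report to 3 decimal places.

0.053

Wₕ = Nₕ/N with N = 157768: 0.1565, 0.5423, 0.3012.
p̂_st = 0.1565·0.105 + 0.5423·0.010 + 0.3012·0.104 ≈ 0.05318... → 0.053.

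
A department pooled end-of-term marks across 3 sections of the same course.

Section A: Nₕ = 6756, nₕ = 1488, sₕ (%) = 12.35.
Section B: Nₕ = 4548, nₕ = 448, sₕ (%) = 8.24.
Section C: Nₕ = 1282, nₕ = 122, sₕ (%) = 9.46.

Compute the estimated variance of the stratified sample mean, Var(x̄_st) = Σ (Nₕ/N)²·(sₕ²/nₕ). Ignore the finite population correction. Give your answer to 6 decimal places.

N = 12586; Wₕ = Nₕ/N.
section A: (6756/12586)²·12.35²/1488 = 0.029534853
section B: (4548/12586)²·8.24²/448 = 0.019789821
section C: (1282/12586)²·9.46²/122 = 0.007610673
Sum = 0.056935346 → 0.056935.

0.056935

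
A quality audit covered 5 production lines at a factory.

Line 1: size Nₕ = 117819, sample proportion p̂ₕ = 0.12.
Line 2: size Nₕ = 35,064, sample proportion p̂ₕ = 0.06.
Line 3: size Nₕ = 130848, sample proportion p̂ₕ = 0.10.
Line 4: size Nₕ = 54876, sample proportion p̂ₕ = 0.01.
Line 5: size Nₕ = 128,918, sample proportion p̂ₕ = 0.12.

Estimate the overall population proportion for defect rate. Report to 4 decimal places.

0.0970

N = 117819 + 35064 + 130848 + 54876 + 128918 = 467525.
Overall proportion = Σ (Nₕ/N)·p̂ₕ.
Σ Nₕp̂ₕ = 14138.28 + 2103.84 + 13084.8 + 548.76 + 15470.16 = 45345.84.
45345.84 / 467525 = 0.096991... → 0.0970.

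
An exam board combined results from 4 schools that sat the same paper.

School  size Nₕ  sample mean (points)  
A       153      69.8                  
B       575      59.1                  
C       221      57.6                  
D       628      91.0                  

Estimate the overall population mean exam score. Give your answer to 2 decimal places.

N = 153 + 575 + 221 + 628 = 1577.
The stratified mean weights each stratum mean by its population share Nₕ/N.
Σ Nₕx̄ₕ = 153·69.8 + 575·59.1 + 221·57.6 + 628·91.0 = 10679.4 + 33982.5 + 12729.6 + 57148 = 114539.5.
Divide by N: 114539.5 / 1577 = 72.6313... → 72.63.

72.63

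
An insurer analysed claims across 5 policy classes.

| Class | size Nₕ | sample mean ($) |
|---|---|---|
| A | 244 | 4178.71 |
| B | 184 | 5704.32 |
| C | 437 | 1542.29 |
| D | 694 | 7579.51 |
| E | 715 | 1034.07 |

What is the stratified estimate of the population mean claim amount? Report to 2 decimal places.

3844.64

N = 2274; weights Wₕ = Nₕ/N = (0.1073, 0.0809, 0.1922, 0.3052, 0.3144).
x̄_st = Σ Wₕ·x̄ₕ = 0.1073·4178.71 + 0.0809·5704.32 + 0.1922·1542.29 + 0.3052·7579.51 + 0.3144·1034.07 ≈ 3844.6442...
→ 3844.64.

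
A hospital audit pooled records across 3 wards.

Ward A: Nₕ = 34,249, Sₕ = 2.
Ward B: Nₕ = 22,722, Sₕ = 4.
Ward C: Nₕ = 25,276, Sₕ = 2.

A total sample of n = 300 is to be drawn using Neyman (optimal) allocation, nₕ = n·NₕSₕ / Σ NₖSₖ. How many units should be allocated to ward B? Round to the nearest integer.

130

Σ NₕSₕ = 34249·2 + 22722·4 + 25276·2 = 209938.
Share for B: 90888/209938 = 0.43293.
n_B = 300 × 0.43293 = 129.878... → 130.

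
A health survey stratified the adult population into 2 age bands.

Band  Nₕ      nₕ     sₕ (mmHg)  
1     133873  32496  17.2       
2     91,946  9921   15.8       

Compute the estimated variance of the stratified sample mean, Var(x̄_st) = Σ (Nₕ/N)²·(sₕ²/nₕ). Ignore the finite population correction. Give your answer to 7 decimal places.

0.0073712

N = 225819; Wₕ = Nₕ/N.
band 1: (133873/225819)²·17.2²/32496 = 0.0031995730
band 2: (91946/225819)²·15.8²/9921 = 0.0041716076
Sum = 0.0073711805 → 0.0073712.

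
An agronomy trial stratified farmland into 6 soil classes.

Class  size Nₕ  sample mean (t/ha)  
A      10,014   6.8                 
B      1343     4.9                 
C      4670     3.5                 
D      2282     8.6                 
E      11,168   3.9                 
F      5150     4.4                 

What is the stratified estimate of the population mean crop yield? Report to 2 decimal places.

5.11

x̄_st = (Σ Nₕx̄ₕ) / (Σ Nₕ) = (10014·6.8 + 1343·4.9 + 4670·3.5 + 2282·8.6 + 11168·3.9 + 5150·4.4) / 34627
= 176861.3 / 34627 = 5.1076... → 5.11.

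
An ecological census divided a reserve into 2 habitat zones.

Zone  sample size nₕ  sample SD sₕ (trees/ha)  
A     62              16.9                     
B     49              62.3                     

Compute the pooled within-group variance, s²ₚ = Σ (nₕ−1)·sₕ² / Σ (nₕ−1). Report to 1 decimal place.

1869.0

Degrees of freedom: 61 + 48 = 109.
Σ(nₕ−1)sₕ² = 61·285.61 + 48·3881.29 = 203724.13.
s²ₚ = 203724.13 / 109 = 1869.029... → 1869.0.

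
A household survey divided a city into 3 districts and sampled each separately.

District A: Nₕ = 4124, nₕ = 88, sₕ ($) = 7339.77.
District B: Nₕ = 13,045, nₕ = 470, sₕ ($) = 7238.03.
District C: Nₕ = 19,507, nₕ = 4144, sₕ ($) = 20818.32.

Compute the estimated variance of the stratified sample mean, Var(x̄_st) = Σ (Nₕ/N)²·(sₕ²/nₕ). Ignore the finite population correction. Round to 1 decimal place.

51428.0

N = 36676; Wₕ = Nₕ/N.
district A: (4124/36676)²·7339.77²/88 = 7740.2612
district B: (13045/36676)²·7238.03²/470 = 14101.5593
district C: (19507/36676)²·20818.32²/4144 = 29586.1635
Sum = 51427.9840 → 51428.0.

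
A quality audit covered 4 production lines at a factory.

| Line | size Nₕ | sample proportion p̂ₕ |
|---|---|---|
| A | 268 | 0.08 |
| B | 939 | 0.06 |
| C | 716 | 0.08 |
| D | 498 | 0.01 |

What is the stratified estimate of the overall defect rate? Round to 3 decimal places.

0.058

Wₕ = Nₕ/N with N = 2421: 0.1107, 0.3879, 0.2957, 0.2057.
p̂_st = 0.1107·0.08 + 0.3879·0.06 + 0.2957·0.08 + 0.2057·0.01 ≈ 0.05784... → 0.058.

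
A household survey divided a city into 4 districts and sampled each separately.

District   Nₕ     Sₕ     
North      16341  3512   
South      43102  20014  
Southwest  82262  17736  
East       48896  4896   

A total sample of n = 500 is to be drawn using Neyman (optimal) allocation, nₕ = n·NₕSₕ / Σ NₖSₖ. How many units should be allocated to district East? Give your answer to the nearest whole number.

46

North: NₕSₕ = 16341·3512 = 57389592
South: NₕSₕ = 43102·20014 = 862643428
Southwest: NₕSₕ = 82262·17736 = 1458998832
East: NₕSₕ = 48896·4896 = 239394816
Σ NₕSₕ = 2618426668.
n_East = 500·239394816/2618426668 = 45.713... → 46.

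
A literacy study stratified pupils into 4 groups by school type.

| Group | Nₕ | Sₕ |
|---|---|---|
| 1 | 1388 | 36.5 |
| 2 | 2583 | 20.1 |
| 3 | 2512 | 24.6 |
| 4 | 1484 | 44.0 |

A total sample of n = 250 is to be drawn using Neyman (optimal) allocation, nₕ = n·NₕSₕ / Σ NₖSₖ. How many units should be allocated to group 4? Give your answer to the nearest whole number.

Σ NₕSₕ = 1388·36.5 + 2583·20.1 + 2512·24.6 + 1484·44.0 = 229671.5.
Share for 4: 65296/229671.5 = 0.28430.
n_4 = 250 × 0.28430 = 71.075... → 71.

71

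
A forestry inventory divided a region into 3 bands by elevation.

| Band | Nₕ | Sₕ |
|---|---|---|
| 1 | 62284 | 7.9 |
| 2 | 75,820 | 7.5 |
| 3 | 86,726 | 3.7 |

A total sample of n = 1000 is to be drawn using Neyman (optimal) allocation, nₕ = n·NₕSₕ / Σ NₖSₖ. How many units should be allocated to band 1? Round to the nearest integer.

Σ NₕSₕ = 62284·7.9 + 75820·7.5 + 86726·3.7 = 1381579.8.
Share for 1: 492043.6/1381579.8 = 0.35615.
n_1 = 1000 × 0.35615 = 356.146... → 356.

356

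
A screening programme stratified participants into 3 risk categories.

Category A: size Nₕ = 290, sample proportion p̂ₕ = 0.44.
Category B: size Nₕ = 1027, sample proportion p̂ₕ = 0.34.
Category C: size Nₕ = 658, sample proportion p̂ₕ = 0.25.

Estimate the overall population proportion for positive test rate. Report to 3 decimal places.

N = 290 + 1027 + 658 = 1975.
Overall proportion = Σ (Nₕ/N)·p̂ₕ.
Σ Nₕp̂ₕ = 127.6 + 349.18 + 164.5 = 641.28.
641.28 / 1975 = 0.32470... → 0.325.

0.325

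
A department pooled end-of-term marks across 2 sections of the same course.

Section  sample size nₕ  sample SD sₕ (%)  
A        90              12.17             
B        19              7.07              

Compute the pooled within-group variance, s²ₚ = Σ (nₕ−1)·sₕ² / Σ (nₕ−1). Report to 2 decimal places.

131.60

Degrees of freedom: 89 + 18 = 107.
Σ(nₕ−1)sₕ² = 89·148.1089 + 18·49.9849 = 14081.4203.
s²ₚ = 14081.4203 / 107 = 131.6021... → 131.60.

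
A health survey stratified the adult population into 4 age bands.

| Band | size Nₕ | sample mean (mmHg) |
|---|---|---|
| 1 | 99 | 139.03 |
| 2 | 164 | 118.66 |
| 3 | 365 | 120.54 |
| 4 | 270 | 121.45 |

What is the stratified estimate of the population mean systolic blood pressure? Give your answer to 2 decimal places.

x̄_st = (Σ Nₕx̄ₕ) / (Σ Nₕ) = (99·139.03 + 164·118.66 + 365·120.54 + 270·121.45) / 898
= 110012.81 / 898 = 122.5087... → 122.51.

122.51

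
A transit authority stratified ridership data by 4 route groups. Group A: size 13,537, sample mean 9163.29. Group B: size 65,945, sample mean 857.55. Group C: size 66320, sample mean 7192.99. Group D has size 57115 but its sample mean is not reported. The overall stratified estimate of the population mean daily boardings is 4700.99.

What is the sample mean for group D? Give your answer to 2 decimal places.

5187.38

Σ Nₕx̄ₕ = N·μ, so 57115·x̄_D = 202917·4700.99 − (13537·9163.29 + 65945·857.55 + 66320·7192.99).
= 953910787.83 − 657633688.28 = 296277099.55.
x̄_D = 296277099.55 / 57115 = 5187.3781... → 5187.38.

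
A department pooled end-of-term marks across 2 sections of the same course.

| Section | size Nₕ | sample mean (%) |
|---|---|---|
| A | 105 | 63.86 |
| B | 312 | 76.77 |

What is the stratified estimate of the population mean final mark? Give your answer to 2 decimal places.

73.52

N = 105 + 312 = 417.
Overall mean = Σ (Nₕ/N)·x̄ₕ — weight by population share, not a simple average.
Σ Nₕx̄ₕ = 105·63.86 + 312·76.77 = 6705.3 + 23952.24 = 30657.54.
Divide by N: 30657.54 / 417 = 73.5193... → 73.52.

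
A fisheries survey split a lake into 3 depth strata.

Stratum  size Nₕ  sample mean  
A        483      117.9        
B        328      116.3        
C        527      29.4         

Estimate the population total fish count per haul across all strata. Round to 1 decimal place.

Estimate total by summing Nₕ·x̄ₕ over strata.
483·117.9 + 328·116.3 + 527·29.4 = 56945.7 + 38146.4 + 15493.8 = 110585.9.

110585.9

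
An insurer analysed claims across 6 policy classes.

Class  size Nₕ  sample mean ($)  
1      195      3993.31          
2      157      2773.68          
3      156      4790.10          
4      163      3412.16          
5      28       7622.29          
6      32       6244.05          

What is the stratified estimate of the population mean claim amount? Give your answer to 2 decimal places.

N = 731; weights Wₕ = Nₕ/N = (0.2668, 0.2148, 0.2134, 0.2230, 0.0383, 0.0438).
x̄_st = Σ Wₕ·x̄ₕ = 0.2668·3993.31 + 0.2148·2773.68 + 0.2134·4790.10 + 0.2230·3412.16 + 0.0383·7622.29 + 0.0438·6244.05 ≈ 4009.3497...
→ 4009.35.

4009.35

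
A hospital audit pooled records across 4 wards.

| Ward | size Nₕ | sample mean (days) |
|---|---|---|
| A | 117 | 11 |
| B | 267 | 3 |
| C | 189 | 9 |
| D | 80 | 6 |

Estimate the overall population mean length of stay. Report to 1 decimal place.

6.5

N = 117 + 267 + 189 + 80 = 653.
Weight each subgroup mean by Nₕ/N and sum.
Σ Nₕx̄ₕ = 117·11 + 267·3 + 189·9 + 80·6 = 1287 + 801 + 1701 + 480 = 4269.
Divide by N: 4269 / 653 = 6.538... → 6.5.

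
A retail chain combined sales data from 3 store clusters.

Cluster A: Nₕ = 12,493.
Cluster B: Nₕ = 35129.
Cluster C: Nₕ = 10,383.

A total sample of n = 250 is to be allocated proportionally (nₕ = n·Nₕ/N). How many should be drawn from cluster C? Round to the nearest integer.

N = 12493 + 35129 + 10383 = 58005.
n_C = 250·10383/58005 = 44.750... → 45.

45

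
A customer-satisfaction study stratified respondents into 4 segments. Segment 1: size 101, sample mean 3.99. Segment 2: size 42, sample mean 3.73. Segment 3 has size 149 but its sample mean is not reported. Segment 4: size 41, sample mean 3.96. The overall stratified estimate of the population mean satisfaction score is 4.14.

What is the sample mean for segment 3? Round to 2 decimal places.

4.41

N = 101 + 42 + 149 + 41 = 333.
Overall total = μ·N = 4.14·333 = 1378.62.
Subtract the known strata: 101·3.99 + 42·3.73 + 41·3.96 = 722.01.
Remaining total for segment 3: 1378.62 − 722.01 = 656.61.
Divide by its size: 656.61 / 149 = 4.4068... → 4.41.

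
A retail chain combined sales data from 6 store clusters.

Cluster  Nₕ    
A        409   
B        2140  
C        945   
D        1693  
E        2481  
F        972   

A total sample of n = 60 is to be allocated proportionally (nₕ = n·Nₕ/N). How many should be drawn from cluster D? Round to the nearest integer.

12

N = 409 + 2140 + 945 + 1693 + 2481 + 972 = 8640.
n_D = 60·1693/8640 = 11.757... → 12.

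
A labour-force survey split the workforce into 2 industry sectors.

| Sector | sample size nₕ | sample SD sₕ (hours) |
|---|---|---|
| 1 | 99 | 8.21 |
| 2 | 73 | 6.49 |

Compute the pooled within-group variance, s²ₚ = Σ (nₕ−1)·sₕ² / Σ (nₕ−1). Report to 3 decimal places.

56.696

1: (99−1)·8.21² = 98·67.4041 = 6605.6018
2: (73−1)·6.49² = 72·42.1201 = 3032.6472
Numerator = 9638.249; denominator = Σ(nₕ−1) = 170.
s²ₚ = 9638.249/170 = 56.69558... → 56.696.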